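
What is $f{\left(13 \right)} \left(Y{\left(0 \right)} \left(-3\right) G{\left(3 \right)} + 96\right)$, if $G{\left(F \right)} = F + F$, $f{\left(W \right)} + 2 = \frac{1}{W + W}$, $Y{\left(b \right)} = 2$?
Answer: $- \frac{1530}{13} \approx -117.69$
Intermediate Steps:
$f{\left(W \right)} = -2 + \frac{1}{2 W}$ ($f{\left(W \right)} = -2 + \frac{1}{W + W} = -2 + \frac{1}{2 W}$)
$G{\left(F \right)} = 2 F$
$f{\left(13 \right)} \left(Y{\left(0 \right)} \left(-3\right) G{\left(3 \right)} + 96\right) = \left(-2 + \frac{1}{2 \cdot 13}\right) \left(2 \left(-3\right) 2 \cdot 3 + 96\right) = \left(-2 + \frac{1}{2} \cdot \frac{1}{13}\right) \left(\left(-6\right) 6 + 96\right) = \left(-2 + \frac{1}{26}\right) \left(-36 + 96\right) = \left(- \frac{51}{26}\right) 60 = - \frac{1530}{13}$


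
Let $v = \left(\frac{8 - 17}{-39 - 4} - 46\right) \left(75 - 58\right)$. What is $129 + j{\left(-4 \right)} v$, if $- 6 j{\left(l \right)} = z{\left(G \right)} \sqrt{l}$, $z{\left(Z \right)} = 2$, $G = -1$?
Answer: $129 + \frac{66946 i}{129} \approx 129.0 + 518.96 i$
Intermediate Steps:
$j{\left(l \right)} = - \frac{\sqrt{l}}{3}$ ($j{\left(l \right)} = - \frac{2 \sqrt{l}}{6} = - \frac{\sqrt{l}}{3}$)
$v = - \frac{33473}{43}$ ($v = \left(- \frac{9}{-43} - 46\right) 17 = \left(\left(-9\right) \left(- \frac{1}{43}\right) - 46\right) 17 = \left(\frac{9}{43} - 46\right) 17 = \left(- \frac{1969}{43}\right) 17 = - \frac{33473}{43} \approx -778.44$)
$129 + j{\left(-4 \right)} v = 129 + - \frac{\sqrt{-4}}{3} \left(- \frac{33473}{43}\right) = 129 + - \frac{2 i}{3} \left(- \frac{33473}{43}\right) = 129 + \frac{66946 i}{129}$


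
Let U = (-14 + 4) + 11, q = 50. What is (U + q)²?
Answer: 2601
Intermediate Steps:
U = 1 (U = -10 + 11 = 1)
(U + q)² = (1 + 50)² = 51² = 2601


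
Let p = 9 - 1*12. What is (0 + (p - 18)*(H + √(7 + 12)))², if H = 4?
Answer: 15435 + 3528*√19 ≈ 30813.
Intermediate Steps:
p = -3 (p = 9 - 12 = -3)
(0 + (p - 18)*(H + √(7 + 12)))² = (0 + (-3 - 18)*(4 + √(7 + 12)))² = (0 - 21*(4 + √19))² = (0 + (-84 - 21*√19))² = (-84 - 21*√19)²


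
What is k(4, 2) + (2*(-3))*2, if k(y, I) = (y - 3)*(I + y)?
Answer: -6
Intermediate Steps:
k(y, I) = (-3 + y)*(I + y)
k(4, 2) + (2*(-3))*2 = (4**2 - 3*2 - 3*4 + 2*4) + (2*(-3))*2 = (16 - 6 - 12 + 8) - 6*2 = 6 - 12 = -6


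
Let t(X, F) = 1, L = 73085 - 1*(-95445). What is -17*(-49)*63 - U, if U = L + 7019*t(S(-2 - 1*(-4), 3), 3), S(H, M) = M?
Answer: -123070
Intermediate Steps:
L = 168530 (L = 73085 + 95445 = 168530)
U = 175549 (U = 168530 + 7019*1 = 168530 + 7019 = 175549)
-17*(-49)*63 - U = -17*(-49)*63 - 1*175549 = 833*63 - 175549 = 52479 - 175549 = -123070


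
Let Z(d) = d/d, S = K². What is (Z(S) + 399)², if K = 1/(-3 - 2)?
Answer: 160000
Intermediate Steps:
K = -⅕ (K = 1/(-5) = -⅕ ≈ -0.20000)
S = 1/25 (S = (-⅕)² = 1/25 ≈ 0.040000)
Z(d) = 1
(Z(S) + 399)² = (1 + 399)² = 400² = 160000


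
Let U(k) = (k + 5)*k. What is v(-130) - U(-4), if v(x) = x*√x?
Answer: 4 - 130*I*√130 ≈ 4.0 - 1482.2*I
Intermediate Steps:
v(x) = x^(3/2)
U(k) = k*(5 + k) (U(k) = (5 + k)*k = k*(5 + k))
v(-130) - U(-4) = (-130)^(3/2) - (-4)*(5 - 4) = -130*I*√130 - (-4) = -130*I*√130 - 1*(-4) = -130*I*√130 + 4 = 4 - 130*I*√130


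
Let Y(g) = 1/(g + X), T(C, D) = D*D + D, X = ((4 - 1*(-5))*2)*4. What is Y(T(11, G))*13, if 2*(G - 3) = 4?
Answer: 13/102 ≈ 0.12745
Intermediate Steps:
G = 5 (G = 3 + (1/2)*4 = 3 + 2 = 5)
X = 72 (X = ((4 + 5)*2)*4 = (9*2)*4 = 18*4 = 72)
T(C, D) = D + D**2 (T(C, D) = D**2 + D = D + D**2)
Y(g) = 1/(72 + g) (Y(g) = 1/(g + 72) = 1/(72 + g))
Y(T(11, G))*13 = 13/(72 + 5*(1 + 5)) = 13/(72 + 5*6) = 13/(72 + 30) = 13/102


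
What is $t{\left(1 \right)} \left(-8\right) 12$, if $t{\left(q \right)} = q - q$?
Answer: $0$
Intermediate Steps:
$t{\left(q \right)} = 0$
$t{\left(1 \right)} \left(-8\right) 12 = 0 \left(-8\right) 12 = 0 \cdot 12 = 0$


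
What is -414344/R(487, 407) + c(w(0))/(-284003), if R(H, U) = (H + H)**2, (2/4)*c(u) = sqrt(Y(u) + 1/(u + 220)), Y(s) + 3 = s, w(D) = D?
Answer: -103586/237169 - I*sqrt(36245)/15620165 ≈ -0.43676 - 1.2188e-5*I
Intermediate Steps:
Y(s) = -3 + s
c(u) = 2*sqrt(-3 + u + 1/(220 + u)) (c(u) = 2*sqrt((-3 + u) + 1/(u + 220)) = 2*sqrt((-3 + u) + 1/(220 + u)) = 2*sqrt(-3 + u + 1/(220 + u)))
R(H, U) = 4*H**2 (R(H, U) = (2*H)**2 = 4*H**2)
-414344/R(487, 407) + c(w(0))/(-284003) = -414344/(4*487**2) + (2*sqrt((1 + (-3 + 0)*(220 + 0))/(220 + 0)))/(-284003) = -414344/(4*237169) + (2*sqrt((1 - 3*220)/220))*(-1/284003) = -414344/948676 + (2*sqrt((1 - 660)/220))*(-1/284003) = -414344*1/948676 + (2*sqrt((1/220)*(-659)))*(-1/284003) = -103586/237169 + (2*sqrt(-659/220))*(-1/284003) = -103586/237169 + (2*(I*sqrt(36245)/110))*(-1/284003) = -103586/237169 + (I*sqrt(36245)/55)*(-1/284003) = -103586/237169 - I*sqrt(36245)/15620165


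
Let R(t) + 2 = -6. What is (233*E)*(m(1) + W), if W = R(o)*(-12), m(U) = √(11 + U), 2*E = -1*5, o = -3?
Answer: -55920 - 1165*√3 ≈ -57938.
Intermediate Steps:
E = -5/2 (E = (-1*5)/2 = (½)*(-5) = -5/2 ≈ -2.5000)
R(t) = -8 (R(t) = -2 - 6 = -8)
W = 96 (W = -8*(-12) = 96)
(233*E)*(m(1) + W) = (233*(-5/2))*(√(11 + 1) + 96) = -1165*(√12 + 96)/2 = -1165*(2*√3 + 96)/2 = -1165*(96 + 2*√3)/2 = -55920 - 1165*√3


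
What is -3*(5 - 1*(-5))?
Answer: -30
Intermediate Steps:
-3*(5 - 1*(-5)) = -3*(5 + 5) = -3*10 = -30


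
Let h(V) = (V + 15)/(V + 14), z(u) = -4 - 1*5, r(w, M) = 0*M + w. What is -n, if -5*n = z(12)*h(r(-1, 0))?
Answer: -126/65 ≈ -1.9385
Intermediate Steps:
r(w, M) = w (r(w, M) = 0 + w = w)
z(u) = -9 (z(u) = -4 - 5 = -9)
h(V) = (15 + V)/(14 + V)
n = 126/65 (n = -(-9)*(15 - 1)/(14 - 1)/5 = -(-9)*14/13/5 = -(-9)*(1/13)*14/5 = -(-9)*14/(5*13) = -⅕*(-126/13) = 126/65 ≈ 1.9385)
-n = -1*126/65 = -126/65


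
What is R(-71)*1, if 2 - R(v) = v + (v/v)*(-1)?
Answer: 74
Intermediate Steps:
R(v) = 3 - v (R(v) = 2 - (v + (v/v)*(-1)) = 2 - (v + 1*(-1)) = 2 - (v - 1) = 2 - (-1 + v) = 2 + (1 - v) = 3 - v)
R(-71)*1 = (3 - 1*(-71))*1 = (3 + 71)*1 = 74*1 = 74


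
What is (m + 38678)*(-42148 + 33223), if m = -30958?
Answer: -68901000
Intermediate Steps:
(m + 38678)*(-42148 + 33223) = (-30958 + 38678)*(-42148 + 33223) = 7720*(-8925) = -68901000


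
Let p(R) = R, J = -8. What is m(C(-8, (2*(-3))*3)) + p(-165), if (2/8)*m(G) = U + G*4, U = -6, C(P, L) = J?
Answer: -317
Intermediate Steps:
C(P, L) = -8
m(G) = -24 + 16*G (m(G) = 4*(-6 + G*4) = 4*(-6 + 4*G) = -24 + 16*G)
m(C(-8, (2*(-3))*3)) + p(-165) = (-24 + 16*(-8)) - 165 = (-24 - 128) - 165 = -152 - 165 = -317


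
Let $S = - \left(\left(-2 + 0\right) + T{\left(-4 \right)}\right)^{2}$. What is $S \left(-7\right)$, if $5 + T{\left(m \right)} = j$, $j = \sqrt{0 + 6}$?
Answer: $385 - 98 \sqrt{6} \approx 144.95$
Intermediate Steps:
$j = \sqrt{6} \approx 2.4495$
$T{\left(m \right)} = -5 + \sqrt{6}$
$S = - \left(-7 + \sqrt{6}\right)^{2}$ ($S = - \left(\left(-2 + 0\right) - \left(5 - \sqrt{6}\right)\right)^{2} = - \left(-2 - \left(5 - \sqrt{6}\right)\right)^{2} = - \left(-7 + \sqrt{6}\right)^{2} \approx -20.707$)
$S \left(-7\right) = \left(-55 + 14 \sqrt{6}\right) \left(-7\right) = 385 - 98 \sqrt{6}$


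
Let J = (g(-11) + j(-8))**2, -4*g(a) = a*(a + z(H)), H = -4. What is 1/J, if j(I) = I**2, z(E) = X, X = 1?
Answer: 4/5329 ≈ 0.00075061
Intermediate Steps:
z(E) = 1
g(a) = -a*(1 + a)/4 (g(a) = -a*(a + 1)/4 = -a*(1 + a)/4)
J = 5329/4 (J = (-1/4*(-11)*(1 - 11) + (-8)**2)**2 = (-1/4*(-11)*(-10) + 64)**2 = (-55/2 + 64)**2 = (73/2)**2 = 5329/4 ≈ 1332.3)
1/J = 1/(5329/4) = 4/5329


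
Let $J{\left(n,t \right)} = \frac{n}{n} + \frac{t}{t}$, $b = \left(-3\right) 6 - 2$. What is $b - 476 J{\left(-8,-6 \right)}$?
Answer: $-972$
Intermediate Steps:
$b = -20$ ($b = -18 - 2 = -20$)
$J{\left(n,t \right)} = 2$ ($J{\left(n,t \right)} = 1 + 1 = 2$)
$b - 476 J{\left(-8,-6 \right)} = -20 - 952 = -972$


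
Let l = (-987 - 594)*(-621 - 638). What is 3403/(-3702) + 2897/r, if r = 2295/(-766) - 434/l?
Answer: -527985859216973/545565143058 ≈ -967.78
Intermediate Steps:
l = 1990479 (l = -1581*(-1259) = 1990479)
r = -147370379/49184094 (r = 2295/(-766) - 434/1990479 = 2295*(-1/766) - 434*1/1990479 = -2295/766 - 14/64209 = -147370379/49184094 ≈ -2.9963)
3403/(-3702) + 2897/r = 3403/(-3702) + 2897/(-147370379/49184094) = 3403*(-1/3702) + 2897*(-49184094/147370379) = -3403/3702 - 142486320318/147370379 = -527985859216973/545565143058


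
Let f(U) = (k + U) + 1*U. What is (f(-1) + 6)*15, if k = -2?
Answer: 30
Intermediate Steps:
f(U) = -2 + 2*U (f(U) = (-2 + U) + 1*U = (-2 + U) + U = -2 + 2*U)
(f(-1) + 6)*15 = ((-2 + 2*(-1)) + 6)*15 = ((-2 - 2) + 6)*15 = (-4 + 6)*15 = 2*15 = 30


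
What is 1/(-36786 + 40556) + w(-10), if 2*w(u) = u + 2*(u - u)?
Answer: -18849/3770 ≈ -4.9997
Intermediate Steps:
w(u) = u/2 (w(u) = (u + 2*(u - u))/2 = (u + 2*0)/2 = (u + 0)/2 = u/2)
1/(-36786 + 40556) + w(-10) = 1/(-36786 + 40556) + (½)*(-10) = 1/3770 - 5 = -18849/3770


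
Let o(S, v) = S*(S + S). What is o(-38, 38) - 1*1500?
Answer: 1388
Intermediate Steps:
o(S, v) = 2*S² (o(S, v) = S*(2*S) = 2*S²)
o(-38, 38) - 1*1500 = 2*(-38)² - 1*1500 = 2*1444 - 1500 = 2888 - 1500 = 1388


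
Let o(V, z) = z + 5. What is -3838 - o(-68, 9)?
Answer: -3852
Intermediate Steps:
o(V, z) = 5 + z
-3838 - o(-68, 9) = -3838 - (5 + 9) = -3838 - 1*14 = -3838 - 14 = -3852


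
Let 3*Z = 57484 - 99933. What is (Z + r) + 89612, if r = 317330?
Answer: 1178377/3 ≈ 3.9279e+5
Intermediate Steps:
Z = -42449/3 (Z = (57484 - 99933)/3 = (1/3)*(-42449) = -42449/3 ≈ -14150.)
(Z + r) + 89612 = (-42449/3 + 317330) + 89612 = 909541/3 + 89612 = 1178377/3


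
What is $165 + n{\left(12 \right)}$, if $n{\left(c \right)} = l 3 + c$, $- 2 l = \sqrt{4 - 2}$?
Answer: $177 - \frac{3 \sqrt{2}}{2} \approx 174.88$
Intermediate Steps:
$l = - \frac{\sqrt{2}}{2}$ ($l = - \frac{\sqrt{4 - 2}}{2} = - \frac{\sqrt{2}}{2} \approx -0.70711$)
$n{\left(c \right)} = c - \frac{3 \sqrt{2}}{2}$ ($n{\left(c \right)} = - \frac{\sqrt{2}}{2} \cdot 3 + c = - \frac{3 \sqrt{2}}{2} + c = c - \frac{3 \sqrt{2}}{2}$)
$165 + n{\left(12 \right)} = 165 + \left(12 - \frac{3 \sqrt{2}}{2}\right) = 177 - \frac{3 \sqrt{2}}{2}$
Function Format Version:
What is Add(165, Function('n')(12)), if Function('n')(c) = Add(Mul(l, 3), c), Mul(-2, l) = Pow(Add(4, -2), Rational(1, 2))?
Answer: Add(177, Mul(Rational(-3, 2), Pow(2, Rational(1, 2)))) ≈ 174.88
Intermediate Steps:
l = Mul(Rational(-1, 2), Pow(2, Rational(1, 2))) (l = Mul(Rational(-1, 2), Pow(Add(4, -2), Rational(1, 2))) = Mul(Rational(-1, 2), Pow(2, Rational(1, 2))) ≈ -0.70711)
Function('n')(c) = Add(c, Mul(Rational(-3, 2), Pow(2, Rational(1, 2)))) (Function('n')(c) = Add(Mul(Mul(Rational(-1, 2), Pow(2, Rational(1, 2))), 3), c) = Add(Mul(Rational(-3, 2), Pow(2, Rational(1, 2))), c) = Add(c, Mul(Rational(-3, 2), Pow(2, Rational(1, 2)))))
Add(165, Function('n')(12)) = Add(165, Add(12, Mul(Rational(-3, 2), Pow(2, Rational(1, 2))))) = Add(177, Mul(Rational(-3, 2), Pow(2, Rational(1, 2))))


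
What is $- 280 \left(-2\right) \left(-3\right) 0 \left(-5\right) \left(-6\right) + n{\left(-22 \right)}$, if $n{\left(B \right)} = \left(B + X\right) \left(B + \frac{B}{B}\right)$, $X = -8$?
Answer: $630$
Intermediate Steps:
$n{\left(B \right)} = \left(1 + B\right) \left(-8 + B\right)$ ($n{\left(B \right)} = \left(B - 8\right) \left(B + \frac{B}{B}\right) = \left(-8 + B\right) \left(B + 1\right) = \left(-8 + B\right) \left(1 + B\right) = \left(1 + B\right) \left(-8 + B\right)$)
$- 280 \left(-2\right) \left(-3\right) 0 \left(-5\right) \left(-6\right) + n{\left(-22 \right)} = - 280 \left(-2\right) \left(-3\right) 0 \left(-5\right) \left(-6\right) - \left(-146 - 484\right) = - 280 \cdot 6 \cdot 0 \left(-5\right) \left(-6\right) + \left(-8 + 484 + 154\right) = - 280 \cdot 0 \left(-5\right) \left(-6\right) + 630 = - 280 \cdot 0 \left(-6\right) + 630 = \left(-280\right) 0 + 630 = 0 + 630 = 630$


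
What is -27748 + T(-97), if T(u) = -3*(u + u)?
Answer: -27166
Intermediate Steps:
T(u) = -6*u
-27748 + T(-97) = -27748 - 6*(-97) = -27748 + 582 = -27166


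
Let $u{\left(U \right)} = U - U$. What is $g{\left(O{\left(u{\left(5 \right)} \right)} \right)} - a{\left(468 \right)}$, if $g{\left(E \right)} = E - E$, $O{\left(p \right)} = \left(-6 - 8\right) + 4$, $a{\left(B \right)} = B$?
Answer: $-468$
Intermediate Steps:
$u{\left(U \right)} = 0$
$O{\left(p \right)} = -10$ ($O{\left(p \right)} = -14 + 4 = -10$)
$g{\left(E \right)} = 0$
$g{\left(O{\left(u{\left(5 \right)} \right)} \right)} - a{\left(468 \right)} = 0 - 468 = -468$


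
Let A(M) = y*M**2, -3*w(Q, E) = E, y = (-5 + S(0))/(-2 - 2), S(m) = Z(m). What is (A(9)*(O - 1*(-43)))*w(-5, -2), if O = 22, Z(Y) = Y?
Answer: 8775/2 ≈ 4387.5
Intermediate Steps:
S(m) = m
y = 5/4 (y = (-5 + 0)/(-2 - 2) = -5/(-4) = -5*(-1/4) = 5/4 ≈ 1.2500)
w(Q, E) = -E/3
A(M) = 5*M**2/4
(A(9)*(O - 1*(-43)))*w(-5, -2) = (((5/4)*9**2)*(22 - 1*(-43)))*(-1/3*(-2)) = (((5/4)*81)*(22 + 43))*(2/3) = ((405/4)*65)*(2/3) = (26325/4)*(2/3) = 8775/2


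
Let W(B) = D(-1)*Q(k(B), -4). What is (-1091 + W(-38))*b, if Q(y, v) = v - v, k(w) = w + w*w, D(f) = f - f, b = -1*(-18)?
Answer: -19638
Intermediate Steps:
b = 18
D(f) = 0
k(w) = w + w**2
Q(y, v) = 0
W(B) = 0 (W(B) = 0*0 = 0)
(-1091 + W(-38))*b = (-1091 + 0)*18 = -1091*18 = -19638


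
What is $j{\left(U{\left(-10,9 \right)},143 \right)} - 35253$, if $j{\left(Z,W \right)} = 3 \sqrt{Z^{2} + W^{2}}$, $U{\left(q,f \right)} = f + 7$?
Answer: $-35253 + 3 \sqrt{20705} \approx -34821.0$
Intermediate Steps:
$U{\left(q,f \right)} = 7 + f$
$j{\left(Z,W \right)} = 3 \sqrt{W^{2} + Z^{2}}$
$j{\left(U{\left(-10,9 \right)},143 \right)} - 35253 = 3 \sqrt{143^{2} + \left(7 + 9\right)^{2}} - 35253 = 3 \sqrt{20449 + 16^{2}} - 35253 = 3 \sqrt{20449 + 256} - 35253 = 3 \sqrt{20705} - 35253 = -35253 + 3 \sqrt{20705}$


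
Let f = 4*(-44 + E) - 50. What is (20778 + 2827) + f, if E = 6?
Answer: 23403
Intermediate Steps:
f = -202 (f = 4*(-44 + 6) - 50 = 4*(-38) - 50 = -152 - 50 = -202)
(20778 + 2827) + f = (20778 + 2827) - 202 = 23605 - 202 = 23403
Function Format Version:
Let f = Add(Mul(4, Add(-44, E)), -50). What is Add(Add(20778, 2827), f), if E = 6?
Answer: 23403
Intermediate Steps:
f = -202 (f = Add(Mul(4, Add(-44, 6)), -50) = Add(Mul(4, -38), -50) = Add(-152, -50) = -202)
Add(Add(20778, 2827), f) = Add(Add(20778, 2827), -202) = Add(23605, -202) = 23403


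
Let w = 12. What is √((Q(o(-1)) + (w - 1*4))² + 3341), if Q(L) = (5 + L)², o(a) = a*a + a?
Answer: √4430 ≈ 66.558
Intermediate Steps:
o(a) = a + a² (o(a) = a² + a = a + a²)
√((Q(o(-1)) + (w - 1*4))² + 3341) = √(((5 - (1 - 1))² + (12 - 1*4))² + 3341) = √(((5 - 1*0)² + (12 - 4))² + 3341) = √(((5 + 0)² + 8)² + 3341) = √((5² + 8)² + 3341) = √((25 + 8)² + 3341) = √(33² + 3341) = √(1089 + 3341) = √4430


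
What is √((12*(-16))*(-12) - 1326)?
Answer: √978 ≈ 31.273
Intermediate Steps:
√((12*(-16))*(-12) - 1326) = √(-192*(-12) - 1326) = √(2304 - 1326) = √978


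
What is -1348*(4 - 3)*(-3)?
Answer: 4044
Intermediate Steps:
-1348*(4 - 3)*(-3) = -1348*(-3) = 4044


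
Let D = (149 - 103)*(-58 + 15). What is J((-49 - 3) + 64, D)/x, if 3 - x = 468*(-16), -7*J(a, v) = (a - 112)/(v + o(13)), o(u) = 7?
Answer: -100/103353327 ≈ -9.6756e-7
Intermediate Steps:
D = -1978 (D = 46*(-43) = -1978)
J(a, v) = -(-112 + a)/(7*(7 + v)) (J(a, v) = -(a - 112)/(7*(v + 7)) = -(-112 + a)/(7*(7 + v)))
x = 7491 (x = 3 - 468*(-16) = 3 - 1*(-7488) = 3 + 7488 = 7491)
J((-49 - 3) + 64, D)/x = ((112 - ((-49 - 3) + 64))/(7*(7 - 1978)))/7491 = ((⅐)*(112 - (-52 + 64))/(-1971))*(1/7491) = ((⅐)*(-1/1971)*(112 - 1*12))*(1/7491) = ((⅐)*(-1/1971)*(112 - 12))*(1/7491) = ((⅐)*(-1/1971)*100)*(1/7491) = -100/13797*1/7491 = -100/103353327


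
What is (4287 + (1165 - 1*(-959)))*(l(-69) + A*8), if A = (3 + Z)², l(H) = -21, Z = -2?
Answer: -83343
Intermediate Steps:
A = 1 (A = (3 - 2)² = 1² = 1)
(4287 + (1165 - 1*(-959)))*(l(-69) + A*8) = (4287 + (1165 - 1*(-959)))*(-21 + 1*8) = (4287 + (1165 + 959))*(-21 + 8) = (4287 + 2124)*(-13) = 6411*(-13) = -83343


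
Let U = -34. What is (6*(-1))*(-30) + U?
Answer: 146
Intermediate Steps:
(6*(-1))*(-30) + U = (6*(-1))*(-30) - 34 = -6*(-30) - 34 = 180 - 34 = 146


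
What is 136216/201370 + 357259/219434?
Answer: 50915833287/22093712290 ≈ 2.3045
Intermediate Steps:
136216/201370 + 357259/219434 = 136216*(1/201370) + 357259*(1/219434) = 68108/100685 + 357259/219434 = 50915833287/22093712290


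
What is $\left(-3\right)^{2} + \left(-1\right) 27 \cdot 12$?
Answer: $-315$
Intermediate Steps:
$\left(-3\right)^{2} + \left(-1\right) 27 \cdot 12 = 9 - 324 = -315$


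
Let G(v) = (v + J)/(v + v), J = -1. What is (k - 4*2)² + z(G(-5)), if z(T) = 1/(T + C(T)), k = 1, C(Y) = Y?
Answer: 299/6 ≈ 49.833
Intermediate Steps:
G(v) = (-1 + v)/(2*v) (G(v) = (v - 1)/(v + v) = (-1 + v)/((2*v)) = (-1 + v)*(1/(2*v)) = (-1 + v)/(2*v))
z(T) = 1/(2*T) (z(T) = 1/(T + T) = 1/(2*T))
(k - 4*2)² + z(G(-5)) = (1 - 4*2)² + 1/(2*(((½)*(-1 - 5)/(-5)))) = (1 - 8)² + 1/(2*(((½)*(-⅕)*(-6)))) = (-7)² + 1/(2*(⅗)) = 49 + (½)*(5/3) = 49 + ⅚ = 299/6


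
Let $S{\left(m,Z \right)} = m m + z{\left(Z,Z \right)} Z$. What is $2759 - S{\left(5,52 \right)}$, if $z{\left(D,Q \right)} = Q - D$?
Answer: $2734$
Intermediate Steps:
$S{\left(m,Z \right)} = m^{2}$ ($S{\left(m,Z \right)} = m m + \left(Z - Z\right) Z = m^{2} + 0 Z = m^{2} + 0 = m^{2}$)
$2759 - S{\left(5,52 \right)} = 2759 - 5^{2} = 2759 - 25 = 2734$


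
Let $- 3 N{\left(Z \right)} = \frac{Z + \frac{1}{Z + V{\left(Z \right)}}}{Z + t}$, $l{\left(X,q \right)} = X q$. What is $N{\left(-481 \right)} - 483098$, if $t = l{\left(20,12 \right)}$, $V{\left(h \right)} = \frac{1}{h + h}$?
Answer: $- \frac{161620044453167}{334548729} \approx -4.831 \cdot 10^{5}$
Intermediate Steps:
$V{\left(h \right)} = \frac{1}{2 h}$
$t = 240$ ($t = 20 \cdot 12 = 240$)
$N{\left(Z \right)} = - \frac{Z + \frac{1}{Z + \frac{1}{2 Z}}}{3 \left(240 + Z\right)}$ ($N{\left(Z \right)} = - \frac{\left(Z + \frac{1}{Z + \frac{1}{2 Z}}\right) \frac{1}{Z + 240}}{3} = - \frac{\left(Z + \frac{1}{Z + \frac{1}{2 Z}}\right) \frac{1}{240 + Z}}{3} = - \frac{\frac{1}{240 + Z} \left(Z + \frac{1}{Z + \frac{1}{2 Z}}\right)}{3} = - \frac{Z + \frac{1}{Z + \frac{1}{2 Z}}}{3 \left(240 + Z\right)}$)
$N{\left(-481 \right)} - 483098 = \left(-1\right) \left(-481\right) \frac{1}{720 + 3 \left(-481\right) \left(1 + 2 \left(-481\right)^{2} + 480 \left(-481\right)\right)} \left(3 + 2 \left(-481\right)^{2}\right) - 483098 = \left(-1\right) \left(-481\right) \frac{1}{720 + 3 \left(-481\right) \left(1 + 2 \cdot 231361 - 230880\right)} \left(3 + 2 \cdot 231361\right) - 483098 = \left(-1\right) \left(-481\right) \frac{1}{720 + 3 \left(-481\right) \left(1 + 462722 - 230880\right)} \left(3 + 462722\right) - 483098 = \left(-1\right) \left(-481\right) \frac{1}{720 + 3 \left(-481\right) 231843} \cdot 462725 - 483098 = \left(-1\right) \left(-481\right) \frac{1}{720 - 334549449} \cdot 462725 - 483098 = \left(-1\right) \left(-481\right) \frac{1}{-334548729} \cdot 462725 - 483098 = \left(-1\right) \left(-481\right) \left(- \frac{1}{334548729}\right) 462725 - 483098 = - \frac{222570725}{334548729} - 483098 = - \frac{161620044453167}{334548729}$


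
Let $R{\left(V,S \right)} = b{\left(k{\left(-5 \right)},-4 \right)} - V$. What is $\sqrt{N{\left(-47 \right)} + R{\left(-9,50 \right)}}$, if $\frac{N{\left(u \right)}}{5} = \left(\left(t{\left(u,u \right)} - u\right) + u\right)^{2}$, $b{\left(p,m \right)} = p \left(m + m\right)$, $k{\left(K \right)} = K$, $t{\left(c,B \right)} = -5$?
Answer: $\sqrt{174} \approx 13.191$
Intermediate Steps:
$b{\left(p,m \right)} = 2 m p$ ($b{\left(p,m \right)} = p 2 m = 2 m p$)
$R{\left(V,S \right)} = 40 - V$ ($R{\left(V,S \right)} = 2 \left(-4\right) \left(-5\right) - V = 40 - V$)
$N{\left(u \right)} = 125$ ($N{\left(u \right)} = 5 \left(\left(-5 - u\right) + u\right)^{2} = 5 \left(-5\right)^{2} = 5 \cdot 25 = 125$)
$\sqrt{N{\left(-47 \right)} + R{\left(-9,50 \right)}} = \sqrt{125 + \left(40 - -9\right)} = \sqrt{125 + \left(40 + 9\right)} = \sqrt{125 + 49} = \sqrt{174}$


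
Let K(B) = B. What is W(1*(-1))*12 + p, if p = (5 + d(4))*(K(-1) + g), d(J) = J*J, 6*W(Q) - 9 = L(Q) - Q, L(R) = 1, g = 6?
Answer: 127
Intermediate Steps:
W(Q) = 5/3 - Q/6 (W(Q) = 3/2 + (1 - Q)/6 = 3/2 + (⅙ - Q/6) = 5/3 - Q/6)
d(J) = J²
p = 105 (p = (5 + 4²)*(-1 + 6) = (5 + 16)*5 = 21*5 = 105)
W(1*(-1))*12 + p = (5/3 - (-1)/6)*12 + 105 = (5/3 - ⅙*(-1))*12 + 105 = (5/3 + ⅙)*12 + 105 = (11/6)*12 + 105 = 22 + 105 = 127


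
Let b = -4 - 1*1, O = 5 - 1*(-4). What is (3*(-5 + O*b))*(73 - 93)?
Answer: 3000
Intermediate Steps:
O = 9 (O = 5 + 4 = 9)
b = -5 (b = -4 - 1 = -5)
(3*(-5 + O*b))*(73 - 93) = (3*(-5 + 9*(-5)))*(73 - 93) = (3*(-5 - 45))*(-20) = (3*(-50))*(-20) = -150*(-20) = 3000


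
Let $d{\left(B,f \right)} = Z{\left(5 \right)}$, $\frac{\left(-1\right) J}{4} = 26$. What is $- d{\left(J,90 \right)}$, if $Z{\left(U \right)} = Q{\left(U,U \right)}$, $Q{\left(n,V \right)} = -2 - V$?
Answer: $7$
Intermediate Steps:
$J = -104$ ($J = \left(-4\right) 26 = -104$)
$Z{\left(U \right)} = -2 - U$
$d{\left(B,f \right)} = -7$ ($d{\left(B,f \right)} = -2 - 5 = -7$)
$- d{\left(J,90 \right)} = \left(-1\right) \left(-7\right) = 7$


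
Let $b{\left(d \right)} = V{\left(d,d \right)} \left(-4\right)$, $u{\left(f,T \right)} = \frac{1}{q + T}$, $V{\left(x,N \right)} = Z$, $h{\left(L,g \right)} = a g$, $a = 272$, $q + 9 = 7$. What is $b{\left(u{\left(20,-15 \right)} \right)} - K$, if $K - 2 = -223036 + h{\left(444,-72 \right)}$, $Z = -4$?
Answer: $242634$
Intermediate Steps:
$q = -2$ ($q = -9 + 7 = -2$)
$h{\left(L,g \right)} = 272 g$
$V{\left(x,N \right)} = -4$
$u{\left(f,T \right)} = \frac{1}{-2 + T}$
$b{\left(d \right)} = 16$ ($b{\left(d \right)} = \left(-4\right) \left(-4\right) = 16$)
$K = -242618$ ($K = 2 + \left(-223036 + 272 \left(-72\right)\right) = 2 - 242620 = -242618$)
$b{\left(u{\left(20,-15 \right)} \right)} - K = 16 - -242618 = 16 + 242618 = 242634$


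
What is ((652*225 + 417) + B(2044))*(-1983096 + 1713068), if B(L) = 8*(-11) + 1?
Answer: -39702216840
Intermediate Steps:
B(L) = -87 (B(L) = -88 + 1 = -87)
((652*225 + 417) + B(2044))*(-1983096 + 1713068) = ((652*225 + 417) - 87)*(-1983096 + 1713068) = ((146700 + 417) - 87)*(-270028) = (147117 - 87)*(-270028) = 147030*(-270028) = -39702216840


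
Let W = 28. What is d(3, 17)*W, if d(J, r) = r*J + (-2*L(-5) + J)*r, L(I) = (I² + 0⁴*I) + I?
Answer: -16184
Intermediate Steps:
L(I) = I + I² (L(I) = (I² + 0*I) + I = (I² + 0) + I = I² + I = I + I²)
d(J, r) = J*r + r*(-40 + J) (d(J, r) = r*J + (-(-10)*(1 - 5) + J)*r = J*r + (-(-10)*(-4) + J)*r = J*r + (-2*20 + J)*r = J*r + (-40 + J)*r = J*r + r*(-40 + J))
d(3, 17)*W = (2*17*(-20 + 3))*28 = (2*17*(-17))*28 = -578*28 = -16184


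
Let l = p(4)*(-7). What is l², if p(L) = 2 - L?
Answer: 196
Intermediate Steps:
l = 14 (l = (2 - 1*4)*(-7) = (2 - 4)*(-7) = -2*(-7) = 14)
l² = 14² = 196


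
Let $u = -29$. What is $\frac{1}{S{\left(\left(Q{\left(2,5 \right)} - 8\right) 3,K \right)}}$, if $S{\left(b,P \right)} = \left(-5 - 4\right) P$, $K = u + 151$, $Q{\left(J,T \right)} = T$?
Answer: $- \frac{1}{1098} \approx -0.00091075$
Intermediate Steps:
$K = 122$ ($K = -29 + 151 = 122$)
$S{\left(b,P \right)} = - 9 P$ ($S{\left(b,P \right)} = \left(-5 - 4\right) P = - 9 P$)
$\frac{1}{S{\left(\left(Q{\left(2,5 \right)} - 8\right) 3,K \right)}} = \frac{1}{\left(-9\right) 122} = \frac{1}{-1098} = - \frac{1}{1098}$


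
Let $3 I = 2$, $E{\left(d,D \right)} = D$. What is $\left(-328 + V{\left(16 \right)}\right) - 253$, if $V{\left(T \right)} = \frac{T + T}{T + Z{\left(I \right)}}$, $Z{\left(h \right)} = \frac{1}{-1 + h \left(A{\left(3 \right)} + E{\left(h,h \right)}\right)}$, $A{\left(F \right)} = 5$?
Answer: $- \frac{236829}{409} \approx -579.04$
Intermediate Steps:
$I = \frac{2}{3}$ ($I = \frac{1}{3} \cdot 2 = \frac{2}{3} \approx 0.66667$)
$Z{\left(h \right)} = \frac{1}{-1 + h \left(5 + h\right)}$
$V{\left(T \right)} = \frac{2 T}{\frac{9}{25} + T}$ ($V{\left(T \right)} = \frac{T + T}{T + \frac{1}{-1 + \left(\frac{2}{3}\right)^{2} + 5 \cdot \frac{2}{3}}} = \frac{2 T}{T + \frac{1}{-1 + \frac{4}{9} + \frac{10}{3}}} = \frac{2 T}{T + \frac{1}{\frac{25}{9}}} = \frac{2 T}{T + \frac{9}{25}} = \frac{2 T}{\frac{9}{25} + T}$)
$\left(-328 + V{\left(16 \right)}\right) - 253 = \left(-328 + 50 \cdot 16 \frac{1}{9 + 25 \cdot 16}\right) - 253 = \left(-328 + 50 \cdot 16 \frac{1}{9 + 400}\right) - 253 = \left(-328 + 50 \cdot 16 \cdot \frac{1}{409}\right) - 253 = \left(-328 + \frac{800}{409}\right) - 253 = - \frac{133352}{409} - 253 = - \frac{236829}{409}$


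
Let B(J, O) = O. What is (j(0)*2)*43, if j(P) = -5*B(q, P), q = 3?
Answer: 0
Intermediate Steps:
j(P) = -5*P
(j(0)*2)*43 = (-5*0*2)*43 = (0*2)*43 = 0*43 = 0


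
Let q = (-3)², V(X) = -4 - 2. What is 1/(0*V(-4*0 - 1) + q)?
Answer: ⅑ ≈ 0.11111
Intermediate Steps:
V(X) = -6
q = 9
1/(0*V(-4*0 - 1) + q) = 1/(0*(-6) + 9) = 1/(0 + 9) = 1/9 = ⅑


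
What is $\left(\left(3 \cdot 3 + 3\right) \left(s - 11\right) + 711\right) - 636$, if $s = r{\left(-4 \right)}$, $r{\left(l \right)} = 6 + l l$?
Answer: $207$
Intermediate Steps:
$r{\left(l \right)} = 6 + l^{2}$
$s = 22$ ($s = 6 + \left(-4\right)^{2} = 6 + 16 = 22$)
$\left(\left(3 \cdot 3 + 3\right) \left(s - 11\right) + 711\right) - 636 = \left(\left(3 \cdot 3 + 3\right) \left(22 - 11\right) + 711\right) - 636 = \left(\left(9 + 3\right) 11 + 711\right) - 636 = \left(12 \cdot 11 + 711\right) - 636 = \left(132 + 711\right) - 636 = 843 - 636 = 207$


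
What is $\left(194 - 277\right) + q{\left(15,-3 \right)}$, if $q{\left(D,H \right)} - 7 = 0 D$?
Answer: $-76$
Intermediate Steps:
$q{\left(D,H \right)} = 7$ ($q{\left(D,H \right)} = 7 + 0 D = 7 + 0 = 7$)
$\left(194 - 277\right) + q{\left(15,-3 \right)} = \left(194 - 277\right) + 7 = -83 + 7 = -76$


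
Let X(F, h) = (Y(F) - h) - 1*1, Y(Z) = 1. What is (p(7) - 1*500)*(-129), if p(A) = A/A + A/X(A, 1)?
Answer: 65274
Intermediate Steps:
X(F, h) = -h (X(F, h) = (1 - h) - 1*1 = (1 - h) - 1 = -h)
p(A) = 1 - A (p(A) = A/A + A/((-1*1)) = 1 + A/(-1) = 1 + A*(-1) = 1 - A)
(p(7) - 1*500)*(-129) = ((1 - 1*7) - 1*500)*(-129) = ((1 - 7) - 500)*(-129) = (-6 - 500)*(-129) = -506*(-129) = 65274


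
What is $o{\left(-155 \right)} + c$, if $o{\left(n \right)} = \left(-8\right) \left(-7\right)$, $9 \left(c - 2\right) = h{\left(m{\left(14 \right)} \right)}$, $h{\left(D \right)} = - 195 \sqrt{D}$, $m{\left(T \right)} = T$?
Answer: $58 - \frac{65 \sqrt{14}}{3} \approx -23.069$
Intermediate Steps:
$c = 2 - \frac{65 \sqrt{14}}{3}$ ($c = 2 + \frac{\left(-195\right) \sqrt{14}}{9} = 2 - \frac{65 \sqrt{14}}{3} \approx -79.069$)
$o{\left(n \right)} = 56$
$o{\left(-155 \right)} + c = 56 + \left(2 - \frac{65 \sqrt{14}}{3}\right) = 58 - \frac{65 \sqrt{14}}{3}$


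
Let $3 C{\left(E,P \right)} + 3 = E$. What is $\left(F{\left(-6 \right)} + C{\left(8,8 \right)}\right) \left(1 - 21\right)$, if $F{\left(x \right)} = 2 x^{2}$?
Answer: $- \frac{4420}{3} \approx -1473.3$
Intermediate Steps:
$C{\left(E,P \right)} = -1 + \frac{E}{3}$
$\left(F{\left(-6 \right)} + C{\left(8,8 \right)}\right) \left(1 - 21\right) = \left(2 \left(-6\right)^{2} + \left(-1 + \frac{1}{3} \cdot 8\right)\right) \left(1 - 21\right) = \left(2 \cdot 36 + \left(-1 + \frac{8}{3}\right)\right) \left(-20\right) = \left(72 + \frac{5}{3}\right) \left(-20\right) = \frac{221}{3} \left(-20\right) = - \frac{4420}{3}$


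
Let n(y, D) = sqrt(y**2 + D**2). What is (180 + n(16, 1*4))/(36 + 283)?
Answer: 180/319 + 4*sqrt(17)/319 ≈ 0.61596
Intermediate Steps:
n(y, D) = sqrt(D**2 + y**2)
(180 + n(16, 1*4))/(36 + 283) = (180 + sqrt((1*4)**2 + 16**2))/(36 + 283) = (180 + sqrt(4**2 + 256))/319 = (180 + sqrt(16 + 256))*(1/319) = (180 + sqrt(272))*(1/319) = (180 + 4*sqrt(17))*(1/319) = 180/319 + 4*sqrt(17)/319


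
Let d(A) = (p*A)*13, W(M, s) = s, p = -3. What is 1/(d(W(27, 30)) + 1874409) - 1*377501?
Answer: -707149595738/1873239 ≈ -3.7750e+5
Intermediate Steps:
d(A) = -39*A (d(A) = -3*A*13 = -39*A)
1/(d(W(27, 30)) + 1874409) - 1*377501 = 1/(-39*30 + 1874409) - 1*377501 = 1/(-1170 + 1874409) - 377501 = 1/1873239 - 377501 = -707149595738/1873239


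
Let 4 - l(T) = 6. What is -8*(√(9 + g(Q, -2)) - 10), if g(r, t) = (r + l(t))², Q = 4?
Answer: 80 - 8*√13 ≈ 51.156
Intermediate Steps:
l(T) = -2 (l(T) = 4 - 1*6 = 4 - 6 = -2)
g(r, t) = (-2 + r)² (g(r, t) = (r - 2)² = (-2 + r)²)
-8*(√(9 + g(Q, -2)) - 10) = -8*(√(9 + (-2 + 4)²) - 10) = -8*(√(9 + 2²) - 10) = -8*(√(9 + 4) - 10) = -8*(√13 - 10) = -8*(-10 + √13) = 80 - 8*√13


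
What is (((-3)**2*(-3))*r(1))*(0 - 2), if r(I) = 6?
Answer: 324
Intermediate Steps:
(((-3)**2*(-3))*r(1))*(0 - 2) = (((-3)**2*(-3))*6)*(0 - 2) = ((9*(-3))*6)*(-2) = -27*6*(-2) = -162*(-2) = 324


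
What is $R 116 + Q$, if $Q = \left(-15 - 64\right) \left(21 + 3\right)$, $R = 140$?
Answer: $14344$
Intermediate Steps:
$Q = -1896$ ($Q = \left(-79\right) 24 = -1896$)
$R 116 + Q = 140 \cdot 116 - 1896 = 16240 - 1896 = 14344$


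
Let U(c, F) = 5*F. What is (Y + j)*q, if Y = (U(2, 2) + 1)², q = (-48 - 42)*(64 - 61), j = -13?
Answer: -29160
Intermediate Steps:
q = -270 (q = -90*3 = -270)
Y = 121 (Y = (5*2 + 1)² = (10 + 1)² = 11² = 121)
(Y + j)*q = (121 - 13)*(-270) = 108*(-270) = -29160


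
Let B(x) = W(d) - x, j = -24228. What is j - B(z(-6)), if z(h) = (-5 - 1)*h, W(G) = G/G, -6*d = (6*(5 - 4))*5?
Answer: -24193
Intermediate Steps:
d = -5 (d = -6*(5 - 4)*5/6 = -6*1*5/6 = -5 ≈ -5.0000)
W(G) = 1
z(h) = -6*h
B(x) = 1 - x
j - B(z(-6)) = -24228 - (1 - (-6)*(-6)) = -24228 - (1 - 1*36) = -24228 - (1 - 36) = -24228 - 1*(-35) = -24228 + 35 = -24193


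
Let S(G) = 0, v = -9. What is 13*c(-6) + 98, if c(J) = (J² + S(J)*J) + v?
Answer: 449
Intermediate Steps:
c(J) = -9 + J² (c(J) = (J² + 0*J) - 9 = (J² + 0) - 9 = J² - 9 = -9 + J²)
13*c(-6) + 98 = 13*(-9 + (-6)²) + 98 = 13*(-9 + 36) + 98 = 13*27 + 98 = 351 + 98 = 449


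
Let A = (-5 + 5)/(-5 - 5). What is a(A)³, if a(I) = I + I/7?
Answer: 0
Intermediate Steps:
A = 0 (A = 0/(-10) = 0*(-⅒) = 0)
a(I) = 8*I/7 (a(I) = I + I*(⅐) = I + I/7 = 8*I/7)
a(A)³ = ((8/7)*0)³ = 0³ = 0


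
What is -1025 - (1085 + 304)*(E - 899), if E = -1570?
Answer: 3428416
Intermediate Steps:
-1025 - (1085 + 304)*(E - 899) = -1025 - (1085 + 304)*(-1570 - 899) = -1025 - 1389*(-2469) = -1025 - 1*(-3429441) = -1025 + 3429441 = 3428416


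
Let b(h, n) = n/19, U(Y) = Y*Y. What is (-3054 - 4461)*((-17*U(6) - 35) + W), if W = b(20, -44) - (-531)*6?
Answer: -362200455/19 ≈ -1.9063e+7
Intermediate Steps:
U(Y) = Y²
b(h, n) = n/19 (b(h, n) = n*(1/19) = n/19)
W = 60490/19 (W = (1/19)*(-44) - (-531)*6 = -44/19 - 1*(-3186) = -44/19 + 3186 = 60490/19 ≈ 3183.7)
(-3054 - 4461)*((-17*U(6) - 35) + W) = (-3054 - 4461)*((-17*6² - 35) + 60490/19) = -7515*((-17*36 - 35) + 60490/19) = -7515*((-612 - 35) + 60490/19) = -7515*(-647 + 60490/19) = -7515*48197/19 = -362200455/19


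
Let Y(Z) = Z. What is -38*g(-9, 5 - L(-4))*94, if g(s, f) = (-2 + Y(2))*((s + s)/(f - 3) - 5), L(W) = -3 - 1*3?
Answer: 0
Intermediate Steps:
L(W) = -6 (L(W) = -3 - 3 = -6)
g(s, f) = 0 (g(s, f) = (-2 + 2)*((s + s)/(f - 3) - 5) = 0*((2*s)/(-3 + f) - 5) = 0*(2*s/(-3 + f) - 5) = 0*(-5 + 2*s/(-3 + f)) = 0)
-38*g(-9, 5 - L(-4))*94 = -38*0*94 = 0*94 = 0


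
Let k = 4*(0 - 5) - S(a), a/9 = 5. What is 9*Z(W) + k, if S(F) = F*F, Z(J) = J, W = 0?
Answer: -2045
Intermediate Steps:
a = 45 (a = 9*5 = 45)
S(F) = F²
k = -2045 (k = 4*(0 - 5) - 1*45² = 4*(-5) - 1*2025 = -20 - 2025 = -2045)
9*Z(W) + k = 9*0 - 2045 = 0 - 2045 = -2045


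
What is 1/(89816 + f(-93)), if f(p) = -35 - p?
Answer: 1/89874 ≈ 1.1127e-5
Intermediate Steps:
1/(89816 + f(-93)) = 1/(89816 + (-35 - 1*(-93))) = 1/(89816 + (-35 + 93)) = 1/(89816 + 58) = 1/89874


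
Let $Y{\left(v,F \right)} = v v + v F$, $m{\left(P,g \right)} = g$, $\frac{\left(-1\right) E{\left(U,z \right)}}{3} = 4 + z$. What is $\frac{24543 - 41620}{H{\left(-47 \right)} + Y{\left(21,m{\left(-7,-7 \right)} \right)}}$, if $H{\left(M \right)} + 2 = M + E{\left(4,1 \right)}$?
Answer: $- \frac{17077}{230} \approx -74.248$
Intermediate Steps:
$E{\left(U,z \right)} = -12 - 3 z$ ($E{\left(U,z \right)} = - 3 \left(4 + z\right) = -12 - 3 z$)
$Y{\left(v,F \right)} = v^{2} + F v$
$H{\left(M \right)} = -17 + M$ ($H{\left(M \right)} = -2 + \left(M - 15\right) = -2 + \left(-15 + M\right) = -17 + M$)
$\frac{24543 - 41620}{H{\left(-47 \right)} + Y{\left(21,m{\left(-7,-7 \right)} \right)}} = \frac{24543 - 41620}{\left(-17 - 47\right) + 21 \left(-7 + 21\right)} = - \frac{17077}{-64 + 21 \cdot 14} = - \frac{17077}{-64 + 294} = - \frac{17077}{230}$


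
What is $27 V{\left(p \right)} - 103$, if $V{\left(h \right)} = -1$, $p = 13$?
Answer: $-130$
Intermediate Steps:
$27 V{\left(p \right)} - 103 = 27 \left(-1\right) - 103 = -27 - 103 = -130$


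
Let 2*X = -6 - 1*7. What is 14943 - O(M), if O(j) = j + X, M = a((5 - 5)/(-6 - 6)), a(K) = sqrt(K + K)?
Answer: 29899/2 ≈ 14950.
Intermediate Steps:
a(K) = sqrt(2)*sqrt(K) (a(K) = sqrt(2*K) = sqrt(2)*sqrt(K))
M = 0 (M = sqrt(2)*sqrt((5 - 5)/(-6 - 6)) = sqrt(2)*sqrt(0/(-12)) = sqrt(2)*sqrt(0*(-1/12)) = sqrt(2)*sqrt(0) = sqrt(2)*0 = 0)
X = -13/2 (X = (-6 - 1*7)/2 = (-6 - 7)/2 = (1/2)*(-13) = -13/2 ≈ -6.5000)
O(j) = -13/2 + j (O(j) = j - 13/2 = -13/2 + j)
14943 - O(M) = 14943 - (-13/2 + 0) = 14943 - 1*(-13/2) = 14943 + 13/2 = 29899/2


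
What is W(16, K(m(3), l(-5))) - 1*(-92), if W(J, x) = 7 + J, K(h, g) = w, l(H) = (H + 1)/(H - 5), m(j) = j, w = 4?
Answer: 115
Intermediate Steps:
l(H) = (1 + H)/(-5 + H)
K(h, g) = 4
W(16, K(m(3), l(-5))) - 1*(-92) = (7 + 16) - 1*(-92) = 23 + 92 = 115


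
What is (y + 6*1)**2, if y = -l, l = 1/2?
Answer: 121/4 ≈ 30.250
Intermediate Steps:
l = 1/2 ≈ 0.50000
y = -1/2 (y = -1*1/2 = -1/2 ≈ -0.50000)
(y + 6*1)**2 = (-1/2 + 6*1)**2 = (-1/2 + 6)**2 = (11/2)**2 = 121/4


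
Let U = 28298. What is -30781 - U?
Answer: -59079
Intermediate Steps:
-30781 - U = -30781 - 1*28298 = -30781 - 28298 = -59079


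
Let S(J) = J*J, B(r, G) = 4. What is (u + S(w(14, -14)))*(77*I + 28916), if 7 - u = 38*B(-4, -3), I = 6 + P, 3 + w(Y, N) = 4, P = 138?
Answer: -5760576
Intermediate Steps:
w(Y, N) = 1 (w(Y, N) = -3 + 4 = 1)
I = 144 (I = 6 + 138 = 144)
S(J) = J**2
u = -145 (u = 7 - 38*4 = 7 - 1*152 = 7 - 152 = -145)
(u + S(w(14, -14)))*(77*I + 28916) = (-145 + 1**2)*(77*144 + 28916) = (-145 + 1)*(11088 + 28916) = -144*40004 = -5760576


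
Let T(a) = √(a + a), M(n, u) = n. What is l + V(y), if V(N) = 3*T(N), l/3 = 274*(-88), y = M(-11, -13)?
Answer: -72336 + 3*I*√22 ≈ -72336.0 + 14.071*I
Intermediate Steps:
T(a) = √2*√a (T(a) = √(2*a) = √2*√a)
y = -11
l = -72336 (l = 3*(274*(-88)) = 3*(-24112) = -72336)
V(N) = 3*√2*√N (V(N) = 3*(√2*√N) = 3*√2*√N)
l + V(y) = -72336 + 3*√2*√(-11) = -72336 + 3*√2*(I*√11) = -72336 + 3*I*√22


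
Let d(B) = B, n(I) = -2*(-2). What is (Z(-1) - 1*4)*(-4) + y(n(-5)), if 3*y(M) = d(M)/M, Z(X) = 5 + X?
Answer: ⅓ ≈ 0.33333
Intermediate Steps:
n(I) = 4
y(M) = ⅓ (y(M) = (M/M)/3 = (⅓)*1 = ⅓)
(Z(-1) - 1*4)*(-4) + y(n(-5)) = ((5 - 1) - 1*4)*(-4) + ⅓ = (4 - 4)*(-4) + ⅓ = 0*(-4) + ⅓ = 0 + ⅓ = ⅓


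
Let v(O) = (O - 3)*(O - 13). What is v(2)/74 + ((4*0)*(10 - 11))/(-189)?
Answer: 11/74 ≈ 0.14865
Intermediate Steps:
v(O) = (-13 + O)*(-3 + O) (v(O) = (-3 + O)*(-13 + O) = (-13 + O)*(-3 + O))
v(2)/74 + ((4*0)*(10 - 11))/(-189) = (39 + 2² - 16*2)/74 + ((4*0)*(10 - 11))/(-189) = (39 + 4 - 32)*(1/74) + (0*(-1))*(-1/189) = 11*(1/74) + 0*(-1/189) = 11/74 + 0 = 11/74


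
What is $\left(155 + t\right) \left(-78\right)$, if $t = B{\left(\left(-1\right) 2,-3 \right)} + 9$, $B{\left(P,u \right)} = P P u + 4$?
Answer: $-12168$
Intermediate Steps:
$B{\left(P,u \right)} = 4 + u P^{2}$ ($B{\left(P,u \right)} = P^{2} u + 4 = u P^{2} + 4 = 4 + u P^{2}$)
$t = 1$ ($t = \left(4 - 3 \left(\left(-1\right) 2\right)^{2}\right) + 9 = \left(4 - 3 \left(-2\right)^{2}\right) + 9 = \left(4 - 12\right) + 9 = -8 + 9 = 1$)
$\left(155 + t\right) \left(-78\right) = \left(155 + 1\right) \left(-78\right) = 156 \left(-78\right) = -12168$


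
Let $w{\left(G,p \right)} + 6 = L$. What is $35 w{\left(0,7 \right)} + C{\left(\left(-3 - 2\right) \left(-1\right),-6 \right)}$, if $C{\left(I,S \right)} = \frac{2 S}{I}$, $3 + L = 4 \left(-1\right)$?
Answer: $- \frac{2287}{5} \approx -457.4$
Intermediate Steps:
$L = -7$ ($L = -3 + 4 \left(-1\right) = -3 - 4 = -7$)
$C{\left(I,S \right)} = \frac{2 S}{I}$
$w{\left(G,p \right)} = -13$ ($w{\left(G,p \right)} = -6 - 7 = -13$)
$35 w{\left(0,7 \right)} + C{\left(\left(-3 - 2\right) \left(-1\right),-6 \right)} = 35 \left(-13\right) + 2 \left(-6\right) \frac{1}{\left(-3 - 2\right) \left(-1\right)} = -455 + 2 \left(-6\right) \frac{1}{\left(-5\right) \left(-1\right)} = -455 + 2 \left(-6\right) \frac{1}{5} = -455 - \frac{12}{5} = - \frac{2287}{5}$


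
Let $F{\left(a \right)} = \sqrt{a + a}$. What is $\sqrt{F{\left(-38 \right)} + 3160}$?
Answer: $\sqrt{3160 + 2 i \sqrt{19}} \approx 56.214 + 0.07754 i$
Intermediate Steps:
$F{\left(a \right)} = \sqrt{2} \sqrt{a}$ ($F{\left(a \right)} = \sqrt{2 a} = \sqrt{2} \sqrt{a}$)
$\sqrt{F{\left(-38 \right)} + 3160} = \sqrt{\sqrt{2} \sqrt{-38} + 3160} = \sqrt{\sqrt{2} i \sqrt{38} + 3160} = \sqrt{2 i \sqrt{19} + 3160} = \sqrt{3160 + 2 i \sqrt{19}}$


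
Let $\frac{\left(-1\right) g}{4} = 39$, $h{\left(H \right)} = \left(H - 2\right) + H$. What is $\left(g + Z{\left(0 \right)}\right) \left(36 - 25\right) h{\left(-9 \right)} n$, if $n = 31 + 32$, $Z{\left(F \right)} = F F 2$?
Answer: $2162160$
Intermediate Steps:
$Z{\left(F \right)} = 2 F^{2}$ ($Z{\left(F \right)} = F^{2} \cdot 2 = 2 F^{2}$)
$h{\left(H \right)} = -2 + 2 H$ ($h{\left(H \right)} = \left(-2 + H\right) + H = -2 + 2 H$)
$g = -156$ ($g = \left(-4\right) 39 = -156$)
$n = 63$
$\left(g + Z{\left(0 \right)}\right) \left(36 - 25\right) h{\left(-9 \right)} n = \left(-156 + 2 \cdot 0^{2}\right) \left(36 - 25\right) \left(-2 + 2 \left(-9\right)\right) 63 = \left(-156 + 2 \cdot 0\right) 11 \left(-2 - 18\right) 63 = \left(-156 + 0\right) 11 \left(-20\right) 63 = \left(-156\right) 11 \left(-20\right) 63 = \left(-1716\right) \left(-20\right) 63 = 34320 \cdot 63 = 2162160$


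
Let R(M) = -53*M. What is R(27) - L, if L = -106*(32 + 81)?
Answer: 10547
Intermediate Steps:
L = -11978 (L = -106*113 = -11978)
R(27) - L = -53*27 - 1*(-11978) = -1431 + 11978 = 10547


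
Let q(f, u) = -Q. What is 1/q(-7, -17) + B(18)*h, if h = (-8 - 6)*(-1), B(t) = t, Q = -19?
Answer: 4789/19 ≈ 252.05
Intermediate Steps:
q(f, u) = 19 (q(f, u) = -1*(-19) = 19)
h = 14 (h = -14*(-1) = 14)
1/q(-7, -17) + B(18)*h = 1/19 + 18*14 = 1/19 + 252 = 4789/19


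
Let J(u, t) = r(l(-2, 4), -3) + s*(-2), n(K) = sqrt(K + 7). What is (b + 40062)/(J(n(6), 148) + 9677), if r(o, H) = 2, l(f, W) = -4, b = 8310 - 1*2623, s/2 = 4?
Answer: 45749/9663 ≈ 4.7345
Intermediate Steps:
s = 8 (s = 2*4 = 8)
b = 5687 (b = 8310 - 2623 = 5687)
n(K) = sqrt(7 + K)
J(u, t) = -14 (J(u, t) = 2 + 8*(-2) = 2 - 16 = -14)
(b + 40062)/(J(n(6), 148) + 9677) = (5687 + 40062)/(-14 + 9677) = 45749/9663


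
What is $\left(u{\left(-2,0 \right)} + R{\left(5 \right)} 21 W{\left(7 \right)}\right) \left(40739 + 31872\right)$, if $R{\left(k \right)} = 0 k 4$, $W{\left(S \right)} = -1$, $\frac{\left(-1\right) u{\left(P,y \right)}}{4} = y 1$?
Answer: $0$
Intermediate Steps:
$u{\left(P,y \right)} = - 4 y$ ($u{\left(P,y \right)} = - 4 y 1 = - 4 y$)
$R{\left(k \right)} = 0$ ($R{\left(k \right)} = 0 \cdot 4 = 0$)
$\left(u{\left(-2,0 \right)} + R{\left(5 \right)} 21 W{\left(7 \right)}\right) \left(40739 + 31872\right) = \left(\left(-4\right) 0 + 0 \cdot 21 \left(-1\right)\right) \left(40739 + 31872\right) = \left(0 + 0 \left(-1\right)\right) 72611 = \left(0 + 0\right) 72611 = 0 \cdot 72611 = 0$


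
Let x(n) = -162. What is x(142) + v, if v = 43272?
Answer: 43110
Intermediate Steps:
x(142) + v = -162 + 43272 = 43110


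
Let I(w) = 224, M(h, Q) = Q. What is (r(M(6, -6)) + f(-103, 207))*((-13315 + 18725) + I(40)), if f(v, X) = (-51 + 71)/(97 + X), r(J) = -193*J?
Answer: 247932621/38 ≈ 6.5245e+6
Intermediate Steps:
f(v, X) = 20/(97 + X)
(r(M(6, -6)) + f(-103, 207))*((-13315 + 18725) + I(40)) = (-193*(-6) + 20/(97 + 207))*((-13315 + 18725) + 224) = (1158 + 20/304)*(5410 + 224) = (1158 + 20*(1/304))*5634 = (1158 + 5/76)*5634 = (88013/76)*5634 = 247932621/38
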